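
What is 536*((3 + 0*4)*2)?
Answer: 3216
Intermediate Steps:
536*((3 + 0*4)*2) = 536*((3 + 0)*2) = 536*(3*2) = 536*6 = 3216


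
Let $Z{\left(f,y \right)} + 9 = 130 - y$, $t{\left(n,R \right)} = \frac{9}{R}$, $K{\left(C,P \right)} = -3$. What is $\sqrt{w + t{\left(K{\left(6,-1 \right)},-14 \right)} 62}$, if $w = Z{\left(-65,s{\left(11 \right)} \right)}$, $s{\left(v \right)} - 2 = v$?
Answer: $\frac{3 \sqrt{371}}{7} \approx 8.2549$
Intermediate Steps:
$s{\left(v \right)} = 2 + v$
$Z{\left(f,y \right)} = 121 - y$ ($Z{\left(f,y \right)} = -9 - \left(-130 + y\right) = 121 - y$)
$w = 108$ ($w = 121 - \left(2 + 11\right) = 121 - 13 = 108$)
$\sqrt{w + t{\left(K{\left(6,-1 \right)},-14 \right)} 62} = \sqrt{108 + \frac{9}{-14} \cdot 62} = \sqrt{108 + 9 \left(- \frac{1}{14}\right) 62} = \sqrt{108 - \frac{279}{7}} = \sqrt{\frac{477}{7}} = \frac{3 \sqrt{371}}{7}$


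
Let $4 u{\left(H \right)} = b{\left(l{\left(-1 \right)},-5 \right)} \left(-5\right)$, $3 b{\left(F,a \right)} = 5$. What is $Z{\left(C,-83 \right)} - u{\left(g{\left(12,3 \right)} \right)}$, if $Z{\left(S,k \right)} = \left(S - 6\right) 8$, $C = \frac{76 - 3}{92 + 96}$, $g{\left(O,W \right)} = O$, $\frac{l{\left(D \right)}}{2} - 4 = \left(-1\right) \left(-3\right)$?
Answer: $- \frac{24145}{564} \approx -42.81$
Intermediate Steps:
$l{\left(D \right)} = 14$ ($l{\left(D \right)} = 8 + 2 \left(\left(-1\right) \left(-3\right)\right) = 8 + 2 \cdot 3 = 8 + 6 = 14$)
$C = \frac{73}{188} \approx 0.3883$
$Z{\left(S,k \right)} = -48 + 8 S$ ($Z{\left(S,k \right)} = \left(-6 + S\right) 8 = -48 + 8 S$)
$b{\left(F,a \right)} = \frac{5}{3}$ ($b{\left(F,a \right)} = \frac{1}{3} \cdot 5 = \frac{5}{3}$)
$u{\left(H \right)} = - \frac{25}{12}$ ($u{\left(H \right)} = \frac{\frac{5}{3} \left(-5\right)}{4} = \frac{1}{4} \left(- \frac{25}{3}\right) = - \frac{25}{12}$)
$Z{\left(C,-83 \right)} - u{\left(g{\left(12,3 \right)} \right)} = \left(-48 + 8 \cdot \frac{73}{188}\right) - - \frac{25}{12} = \left(-48 + \frac{146}{47}\right) + \frac{25}{12} = - \frac{2110}{47} + \frac{25}{12} = - \frac{24145}{564}$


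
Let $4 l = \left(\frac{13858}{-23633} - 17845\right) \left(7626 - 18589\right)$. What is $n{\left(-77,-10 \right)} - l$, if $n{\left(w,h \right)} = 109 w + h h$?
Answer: $- \frac{4624371571385}{94532} \approx -4.8919 \cdot 10^{7}$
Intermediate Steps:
$n{\left(w,h \right)} = h^{2} + 109 w$ ($n{\left(w,h \right)} = 109 w + h^{2} = h^{2} + 109 w$)
$l = \frac{4623587617509}{94532}$ ($l = \frac{\left(\frac{13858}{-23633} - 17845\right) \left(7626 - 18589\right)}{4} = \frac{\left(13858 \left(- \frac{1}{23633}\right) - 17845\right) \left(7626 - 18589\right)}{4} = \frac{\left(- \frac{13858}{23633} - 17845\right) \left(7626 - 18589\right)}{4} = \frac{\left(- \frac{421744743}{23633}\right) \left(-10963\right)}{4} = \frac{1}{4} \cdot \frac{4623587617509}{23633} = \frac{4623587617509}{94532} \approx 4.891 \cdot 10^{7}$)
$n{\left(-77,-10 \right)} - l = \left(\left(-10\right)^{2} + 109 \left(-77\right)\right) - \frac{4623587617509}{94532} = \left(100 - 8393\right) - \frac{4623587617509}{94532} = -8293 - \frac{4623587617509}{94532} = - \frac{4624371571385}{94532}$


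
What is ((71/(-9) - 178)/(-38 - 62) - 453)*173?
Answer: -70242671/900 ≈ -78047.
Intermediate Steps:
((71/(-9) - 178)/(-38 - 62) - 453)*173 = ((71*(-⅑) - 178)/(-100) - 453)*173 = ((-71/9 - 178)*(-1/100) - 453)*173 = (-1673/9*(-1/100) - 453)*173 = (1673/900 - 453)*173 = -406027/900*173 = -70242671/900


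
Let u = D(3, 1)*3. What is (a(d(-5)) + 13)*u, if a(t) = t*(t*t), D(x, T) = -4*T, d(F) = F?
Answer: 1344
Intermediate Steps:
a(t) = t³ (a(t) = t*t² = t³)
u = -12 (u = -4*1*3 = -4*3 = -12)
(a(d(-5)) + 13)*u = ((-5)³ + 13)*(-12) = (-125 + 13)*(-12) = -112*(-12) = 1344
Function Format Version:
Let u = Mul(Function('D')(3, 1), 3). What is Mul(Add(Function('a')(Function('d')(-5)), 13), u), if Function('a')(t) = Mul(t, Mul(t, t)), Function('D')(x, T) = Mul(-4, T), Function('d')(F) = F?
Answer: 1344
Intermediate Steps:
Function('a')(t) = Pow(t, 3) (Function('a')(t) = Mul(t, Pow(t, 2)) = Pow(t, 3))
u = -12 (u = Mul(Mul(-4, 1), 3) = Mul(-4, 3) = -12)
Mul(Add(Function('a')(Function('d')(-5)), 13), u) = Mul(Add(Pow(-5, 3), 13), -12) = Mul(Add(-125, 13), -12) = Mul(-112, -12) = 1344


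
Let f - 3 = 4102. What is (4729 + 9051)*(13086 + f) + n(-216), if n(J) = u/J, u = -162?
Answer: 947567923/4 ≈ 2.3689e+8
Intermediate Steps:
f = 4105 (f = 3 + 4102 = 4105)
n(J) = -162/J
(4729 + 9051)*(13086 + f) + n(-216) = (4729 + 9051)*(13086 + 4105) - 162/(-216) = 13780*17191 - 162*(-1/216) = 236891980 + 3/4 = 947567923/4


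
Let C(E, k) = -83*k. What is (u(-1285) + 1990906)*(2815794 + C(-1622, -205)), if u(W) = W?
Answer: 5636216275389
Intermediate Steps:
(u(-1285) + 1990906)*(2815794 + C(-1622, -205)) = (-1285 + 1990906)*(2815794 - 83*(-205)) = 1989621*(2815794 + 17015) = 1989621*2832809 = 5636216275389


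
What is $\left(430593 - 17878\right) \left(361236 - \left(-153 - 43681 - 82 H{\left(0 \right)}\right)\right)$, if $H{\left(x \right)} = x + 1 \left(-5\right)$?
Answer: $167009251900$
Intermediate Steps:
$H{\left(x \right)} = -5 + x$ ($H{\left(x \right)} = x - 5 = -5 + x$)
$\left(430593 - 17878\right) \left(361236 - \left(-153 - 43681 - 82 H{\left(0 \right)}\right)\right) = \left(430593 - 17878\right) \left(361236 - \left(-153 - 43681 - 82 \left(-5 + 0\right)\right)\right) = 412715 \left(361236 + \left(43681 - \left(\left(-82\right) \left(-5\right) - 153\right)\right)\right) = 412715 \left(361236 + \left(43681 - \left(410 - 153\right)\right)\right) = 412715 \left(361236 + \left(43681 - 257\right)\right) = 412715 \left(361236 + 43424\right) = 412715 \cdot 404660 = 167009251900$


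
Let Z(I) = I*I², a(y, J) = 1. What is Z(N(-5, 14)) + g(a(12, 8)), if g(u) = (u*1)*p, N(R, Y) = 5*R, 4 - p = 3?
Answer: -15624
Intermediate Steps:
p = 1 (p = 4 - 1*3 = 4 - 3 = 1)
g(u) = u (g(u) = (u*1)*1 = u*1 = u)
Z(I) = I³
Z(N(-5, 14)) + g(a(12, 8)) = (5*(-5))³ + 1 = (-25)³ + 1 = -15625 + 1 = -15624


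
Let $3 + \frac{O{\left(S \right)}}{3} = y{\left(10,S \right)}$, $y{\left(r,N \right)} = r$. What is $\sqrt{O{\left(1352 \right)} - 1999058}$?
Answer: $i \sqrt{1999037} \approx 1413.9 i$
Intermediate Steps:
$O{\left(S \right)} = 21$ ($O{\left(S \right)} = -9 + 3 \cdot 10 = -9 + 30 = 21$)
$\sqrt{O{\left(1352 \right)} - 1999058} = \sqrt{21 - 1999058} = \sqrt{-1999037} = i \sqrt{1999037}$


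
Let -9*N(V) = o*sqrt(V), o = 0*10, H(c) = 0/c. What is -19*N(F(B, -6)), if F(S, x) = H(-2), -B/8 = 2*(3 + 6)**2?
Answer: 0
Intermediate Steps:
B = -1296 (B = -16*(3 + 6)**2 = -16*9**2 = -16*81 = -8*162 = -1296)
H(c) = 0
o = 0
F(S, x) = 0
N(V) = 0 (N(V) = -0*sqrt(V) = -1/9*0 = 0)
-19*N(F(B, -6)) = -19*0 = 0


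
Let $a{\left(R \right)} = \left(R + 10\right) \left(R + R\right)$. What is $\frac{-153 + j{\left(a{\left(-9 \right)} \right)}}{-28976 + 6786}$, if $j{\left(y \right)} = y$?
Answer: $\frac{171}{22190} \approx 0.0077062$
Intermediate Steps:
$a{\left(R \right)} = 2 R \left(10 + R\right)$ ($a{\left(R \right)} = \left(10 + R\right) 2 R = 2 R \left(10 + R\right)$)
$\frac{-153 + j{\left(a{\left(-9 \right)} \right)}}{-28976 + 6786} = \frac{-153 + 2 \left(-9\right) \left(10 - 9\right)}{-28976 + 6786} = \frac{-153 + 2 \left(-9\right) 1}{-22190} = \left(-153 - 18\right) \left(- \frac{1}{22190}\right) = \left(-171\right) \left(- \frac{1}{22190}\right) = \frac{171}{22190}$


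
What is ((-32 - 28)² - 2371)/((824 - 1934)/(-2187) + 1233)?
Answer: 895941/899227 ≈ 0.99635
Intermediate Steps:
((-32 - 28)² - 2371)/((824 - 1934)/(-2187) + 1233) = ((-60)² - 2371)/(-1110*(-1/2187) + 1233) = (3600 - 2371)/(370/729 + 1233) = 1229/(899227/729) = 1229*(729/899227) = 895941/899227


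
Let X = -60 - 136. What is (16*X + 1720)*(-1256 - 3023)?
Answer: 6059064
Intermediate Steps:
X = -196
(16*X + 1720)*(-1256 - 3023) = (16*(-196) + 1720)*(-1256 - 3023) = (-3136 + 1720)*(-4279) = -1416*(-4279) = 6059064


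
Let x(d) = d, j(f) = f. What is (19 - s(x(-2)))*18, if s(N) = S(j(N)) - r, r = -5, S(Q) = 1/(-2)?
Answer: 261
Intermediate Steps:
S(Q) = -½
s(N) = 9/2 (s(N) = -½ - 1*(-5) = -½ + 5 = 9/2)
(19 - s(x(-2)))*18 = (19 - 1*9/2)*18 = (19 - 9/2)*18 = (29/2)*18 = 261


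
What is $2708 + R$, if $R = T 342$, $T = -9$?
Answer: $-370$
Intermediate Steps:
$R = -3078$ ($R = \left(-9\right) 342 = -3078$)
$2708 + R = 2708 - 3078 = -370$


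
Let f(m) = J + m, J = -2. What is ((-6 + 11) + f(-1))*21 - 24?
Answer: 18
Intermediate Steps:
f(m) = -2 + m
((-6 + 11) + f(-1))*21 - 24 = ((-6 + 11) + (-2 - 1))*21 - 24 = (5 - 3)*21 - 24 = 2*21 - 24 = 42 - 24 = 18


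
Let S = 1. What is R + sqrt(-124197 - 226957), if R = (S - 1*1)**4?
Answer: I*sqrt(351154) ≈ 592.58*I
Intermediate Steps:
R = 0 (R = (1 - 1*1)**4 = (1 - 1)**4 = 0**4 = 0)
R + sqrt(-124197 - 226957) = 0 + sqrt(-124197 - 226957) = 0 + sqrt(-351154) = 0 + I*sqrt(351154) = I*sqrt(351154)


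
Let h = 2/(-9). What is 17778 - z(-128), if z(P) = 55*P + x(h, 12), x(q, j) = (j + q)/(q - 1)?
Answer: 273104/11 ≈ 24828.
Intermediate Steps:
h = -2/9 (h = 2*(-1/9) = -2/9 ≈ -0.22222)
x(q, j) = (j + q)/(-1 + q)
z(P) = -106/11 + 55*P (z(P) = 55*P + (12 - 2/9)/(-1 - 2/9) = 55*P + (106/9)/(-11/9) = 55*P - 9/11*106/9 = 55*P - 106/11 = -106/11 + 55*P)
17778 - z(-128) = 17778 - (-106/11 + 55*(-128)) = 17778 - (-106/11 - 7040) = 17778 - 1*(-77546/11) = 17778 + 77546/11 = 273104/11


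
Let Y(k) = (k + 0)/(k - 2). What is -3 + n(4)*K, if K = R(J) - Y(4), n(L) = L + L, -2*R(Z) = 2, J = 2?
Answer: -27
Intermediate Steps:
Y(k) = k/(-2 + k)
R(Z) = -1 (R(Z) = -½*2 = -1)
n(L) = 2*L
K = -3 (K = -1 - 4/(-2 + 4) = -1 - 4/2 = -1 - 1*2 = -1 - 2 = -3)
-3 + n(4)*K = -3 + (2*4)*(-3) = -3 + 8*(-3) = -3 - 24 = -27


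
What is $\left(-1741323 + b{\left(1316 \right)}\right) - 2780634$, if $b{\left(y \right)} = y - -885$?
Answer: $-4519756$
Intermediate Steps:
$b{\left(y \right)} = 885 + y$ ($b{\left(y \right)} = y + 885 = 885 + y$)
$\left(-1741323 + b{\left(1316 \right)}\right) - 2780634 = \left(-1741323 + \left(885 + 1316\right)\right) - 2780634 = \left(-1741323 + 2201\right) - 2780634 = -1739122 - 2780634 = -4519756$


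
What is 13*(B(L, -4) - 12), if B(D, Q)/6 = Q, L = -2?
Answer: -468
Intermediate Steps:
B(D, Q) = 6*Q
13*(B(L, -4) - 12) = 13*(6*(-4) - 12) = 13*(-24 - 12) = 13*(-36) = -468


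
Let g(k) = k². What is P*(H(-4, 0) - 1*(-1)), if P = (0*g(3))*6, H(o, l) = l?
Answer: 0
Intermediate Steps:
P = 0 (P = (0*3²)*6 = (0*9)*6 = 0*6 = 0)
P*(H(-4, 0) - 1*(-1)) = 0*(0 - 1*(-1)) = 0*(0 + 1) = 0*1 = 0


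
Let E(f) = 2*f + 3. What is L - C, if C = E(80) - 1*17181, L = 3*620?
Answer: 18878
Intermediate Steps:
L = 1860
E(f) = 3 + 2*f
C = -17018 (C = (3 + 2*80) - 1*17181 = (3 + 160) - 17181 = 163 - 17181 = -17018)
L - C = 1860 - 1*(-17018) = 1860 + 17018 = 18878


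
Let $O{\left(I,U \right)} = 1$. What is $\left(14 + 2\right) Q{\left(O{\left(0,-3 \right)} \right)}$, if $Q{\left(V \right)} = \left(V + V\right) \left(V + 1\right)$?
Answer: $64$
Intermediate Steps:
$Q{\left(V \right)} = 2 V \left(1 + V\right)$
$\left(14 + 2\right) Q{\left(O{\left(0,-3 \right)} \right)} = \left(14 + 2\right) 2 \cdot 1 \left(1 + 1\right) = 16 \cdot 2 \cdot 1 \cdot 2 = 16 \cdot 4 = 64$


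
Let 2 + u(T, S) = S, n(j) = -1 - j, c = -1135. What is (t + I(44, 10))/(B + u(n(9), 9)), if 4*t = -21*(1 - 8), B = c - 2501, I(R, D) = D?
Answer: -187/14516 ≈ -0.012882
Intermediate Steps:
u(T, S) = -2 + S
B = -3636 (B = -1135 - 2501 = -3636)
t = 147/4 (t = (-21*(1 - 8))/4 = (-21*(-7))/4 = (-7*(-21))/4 = (¼)*147 = 147/4 ≈ 36.750)
(t + I(44, 10))/(B + u(n(9), 9)) = (147/4 + 10)/(-3636 + (-2 + 9)) = 187/(4*(-3636 + 7)) = (187/4)/(-3629) = (187/4)*(-1/3629) = -187/14516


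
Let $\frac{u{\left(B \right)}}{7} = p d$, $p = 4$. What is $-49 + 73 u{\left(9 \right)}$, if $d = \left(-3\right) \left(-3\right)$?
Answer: $18347$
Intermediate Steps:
$d = 9$
$u{\left(B \right)} = 252$ ($u{\left(B \right)} = 7 \cdot 4 \cdot 9 = 7 \cdot 36 = 252$)
$-49 + 73 u{\left(9 \right)} = -49 + 73 \cdot 252 = -49 + 18396 = 18347$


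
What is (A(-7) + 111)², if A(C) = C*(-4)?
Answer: 19321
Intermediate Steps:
A(C) = -4*C
(A(-7) + 111)² = (-4*(-7) + 111)² = (28 + 111)² = 139² = 19321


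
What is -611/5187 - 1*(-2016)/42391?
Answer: -1187993/16914009 ≈ -0.070237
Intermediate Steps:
-611/5187 - 1*(-2016)/42391 = -611*1/5187 + 2016*(1/42391) = -47/399 + 2016/42391 = -1187993/16914009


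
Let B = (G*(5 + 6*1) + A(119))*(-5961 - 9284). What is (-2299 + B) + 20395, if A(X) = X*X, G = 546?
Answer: -307427819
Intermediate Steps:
A(X) = X**2
B = -307445915 (B = (546*(5 + 6*1) + 119**2)*(-5961 - 9284) = (546*(5 + 6) + 14161)*(-15245) = (546*11 + 14161)*(-15245) = (6006 + 14161)*(-15245) = 20167*(-15245) = -307445915)
(-2299 + B) + 20395 = (-2299 - 307445915) + 20395 = -307448214 + 20395 = -307427819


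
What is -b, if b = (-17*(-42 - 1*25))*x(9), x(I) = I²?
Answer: -92259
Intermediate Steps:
b = 92259 (b = -17*(-42 - 1*25)*9² = -17*(-42 - 25)*81 = -17*(-67)*81 = 1139*81 = 92259)
-b = -1*92259 = -92259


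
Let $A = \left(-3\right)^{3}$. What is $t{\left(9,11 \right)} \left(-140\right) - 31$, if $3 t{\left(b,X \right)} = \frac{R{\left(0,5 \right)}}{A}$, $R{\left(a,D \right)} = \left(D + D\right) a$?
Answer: $-31$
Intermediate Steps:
$R{\left(a,D \right)} = 2 D a$
$A = -27$
$t{\left(b,X \right)} = 0$ ($t{\left(b,X \right)} = \frac{2 \cdot 5 \cdot 0 \frac{1}{-27}}{3} = \frac{0 \left(- \frac{1}{27}\right)}{3} = \frac{1}{3} \cdot 0 = 0$)
$t{\left(9,11 \right)} \left(-140\right) - 31 = 0 \left(-140\right) - 31 = 0 - 31 = -31$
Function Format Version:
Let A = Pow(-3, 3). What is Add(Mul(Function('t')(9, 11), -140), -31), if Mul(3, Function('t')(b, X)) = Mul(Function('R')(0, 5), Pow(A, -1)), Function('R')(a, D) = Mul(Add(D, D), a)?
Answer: -31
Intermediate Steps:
Function('R')(a, D) = Mul(2, D, a) (Function('R')(a, D) = Mul(Mul(2, D), a) = Mul(2, D, a))
A = -27
Function('t')(b, X) = 0 (Function('t')(b, X) = Mul(Rational(1, 3), Mul(Mul(2, 5, 0), Pow(-27, -1))) = Mul(Rational(1, 3), Mul(0, Rational(-1, 27))) = Mul(Rational(1, 3), 0) = 0)
Add(Mul(Function('t')(9, 11), -140), -31) = Add(Mul(0, -140), -31) = Add(0, -31) = -31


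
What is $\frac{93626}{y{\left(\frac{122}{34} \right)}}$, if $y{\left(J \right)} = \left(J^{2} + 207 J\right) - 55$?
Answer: $\frac{27057914}{202485} \approx 133.63$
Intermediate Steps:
$y{\left(J \right)} = -55 + J^{2} + 207 J$
$\frac{93626}{y{\left(\frac{122}{34} \right)}} = \frac{93626}{-55 + \left(\frac{122}{34}\right)^{2} + 207 \cdot \frac{122}{34}} = \frac{93626}{-55 + \left(122 \cdot \frac{1}{34}\right)^{2} + 207 \cdot 122 \cdot \frac{1}{34}} = \frac{93626}{-55 + \left(\frac{61}{17}\right)^{2} + 207 \cdot \frac{61}{17}} = \frac{93626}{-55 + \frac{3721}{289} + \frac{12627}{17}} = \frac{93626}{\frac{202485}{289}} = 93626 \cdot \frac{289}{202485} = \frac{27057914}{202485}$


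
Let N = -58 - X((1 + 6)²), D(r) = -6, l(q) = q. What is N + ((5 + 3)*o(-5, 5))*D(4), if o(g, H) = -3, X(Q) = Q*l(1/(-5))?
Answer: 479/5 ≈ 95.800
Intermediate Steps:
X(Q) = -Q/5 (X(Q) = Q/(-5) = Q*(-⅕) = -Q/5)
N = -241/5 (N = -58 - (-1)*(1 + 6)²/5 = -58 - (-1)*7²/5 = -58 - (-1)*49/5 = -58 - 1*(-49/5) = -58 + 49/5 = -241/5 ≈ -48.200)
N + ((5 + 3)*o(-5, 5))*D(4) = -241/5 + ((5 + 3)*(-3))*(-6) = -241/5 + (8*(-3))*(-6) = -241/5 - 24*(-6) = -241/5 + 144 = 479/5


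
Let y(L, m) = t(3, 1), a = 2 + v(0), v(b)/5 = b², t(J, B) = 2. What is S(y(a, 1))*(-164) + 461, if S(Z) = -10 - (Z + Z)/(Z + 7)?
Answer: 19565/9 ≈ 2173.9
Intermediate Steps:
v(b) = 5*b²
a = 2 (a = 2 + 5*0² = 2 + 5*0 = 2 + 0 = 2)
y(L, m) = 2
S(Z) = -10 - 2*Z/(7 + Z)
S(y(a, 1))*(-164) + 461 = (2*(-35 - 6*2)/(7 + 2))*(-164) + 461 = (2*(-35 - 12)/9)*(-164) + 461 = (2*(⅑)*(-47))*(-164) + 461 = -94/9*(-164) + 461 = 15416/9 + 461 = 19565/9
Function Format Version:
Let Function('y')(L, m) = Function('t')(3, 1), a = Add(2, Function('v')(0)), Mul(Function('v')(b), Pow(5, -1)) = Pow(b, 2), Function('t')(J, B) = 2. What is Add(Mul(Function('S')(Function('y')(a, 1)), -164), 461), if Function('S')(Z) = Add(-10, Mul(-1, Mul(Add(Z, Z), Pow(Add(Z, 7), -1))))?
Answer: Rational(19565, 9) ≈ 2173.9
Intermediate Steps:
Function('v')(b) = Mul(5, Pow(b, 2))
a = 2 (a = Add(2, Mul(5, Pow(0, 2))) = Add(2, Mul(5, 0)) = Add(2, 0) = 2)
Function('y')(L, m) = 2
Function('S')(Z) = Add(-10, Mul(-2, Z, Pow(Add(7, Z), -1))) (Function('S')(Z) = Add(-10, Mul(-1, Mul(Mul(2, Z), Pow(Add(7, Z), -1)))) = Add(-10, Mul(-1, Mul(2, Z, Pow(Add(7, Z), -1)))) = Add(-10, Mul(-2, Z, Pow(Add(7, Z), -1))))
Add(Mul(Function('S')(Function('y')(a, 1)), -164), 461) = Add(Mul(Mul(2, Pow(Add(7, 2), -1), Add(-35, Mul(-6, 2))), -164), 461) = Add(Mul(Mul(2, Pow(9, -1), Add(-35, -12)), -164), 461) = Add(Mul(Mul(2, Rational(1, 9), -47), -164), 461) = Add(Mul(Rational(-94, 9), -164), 461) = Add(Rational(15416, 9), 461) = Rational(19565, 9)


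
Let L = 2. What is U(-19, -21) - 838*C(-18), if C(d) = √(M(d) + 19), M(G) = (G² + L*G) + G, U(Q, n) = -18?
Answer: -14264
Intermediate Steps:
M(G) = G² + 3*G (M(G) = (G² + 2*G) + G = G² + 3*G)
C(d) = √(19 + d*(3 + d)) (C(d) = √(d*(3 + d) + 19) = √(19 + d*(3 + d)))
U(-19, -21) - 838*C(-18) = -18 - 838*√(19 - 18*(3 - 18)) = -18 - 838*√(19 - 18*(-15)) = -18 - 838*√(19 + 270) = -18 - 838*√289 = -18 - 838*17 = -18 - 14246 = -14264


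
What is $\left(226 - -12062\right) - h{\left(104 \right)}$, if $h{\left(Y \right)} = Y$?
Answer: $12184$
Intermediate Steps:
$\left(226 - -12062\right) - h{\left(104 \right)} = \left(226 - -12062\right) - 104 = \left(226 + 12062\right) - 104 = 12288 - 104 = 12184$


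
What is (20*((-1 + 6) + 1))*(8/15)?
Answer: 64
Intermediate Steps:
(20*((-1 + 6) + 1))*(8/15) = (20*(5 + 1))*(8*(1/15)) = (20*6)*(8/15) = 120*(8/15) = 64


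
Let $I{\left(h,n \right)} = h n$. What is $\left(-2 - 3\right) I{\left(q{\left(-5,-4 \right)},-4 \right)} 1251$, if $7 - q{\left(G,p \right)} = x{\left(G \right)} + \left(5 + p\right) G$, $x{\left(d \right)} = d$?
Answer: $425340$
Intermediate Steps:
$q{\left(G,p \right)} = 7 - G - G \left(5 + p\right)$ ($q{\left(G,p \right)} = 7 - \left(G + \left(5 + p\right) G\right) = 7 - \left(G + G \left(5 + p\right)\right) = 7 - G - G \left(5 + p\right)$)
$\left(-2 - 3\right) I{\left(q{\left(-5,-4 \right)},-4 \right)} 1251 = \left(-2 - 3\right) \left(7 - -30 - \left(-5\right) \left(-4\right)\right) \left(-4\right) 1251 = - 5 \left(7 + 30 - 20\right) \left(-4\right) 1251 = - 5 \cdot 17 \left(-4\right) 1251 = \left(-5\right) \left(-68\right) 1251 = 340 \cdot 1251 = 425340$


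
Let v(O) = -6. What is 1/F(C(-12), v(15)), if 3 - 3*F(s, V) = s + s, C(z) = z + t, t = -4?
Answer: 3/35 ≈ 0.085714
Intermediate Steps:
C(z) = -4 + z (C(z) = z - 4 = -4 + z)
F(s, V) = 1 - 2*s/3 (F(s, V) = 1 - (s + s)/3 = 1 - 2*s/3)
1/F(C(-12), v(15)) = 1/(1 - 2*(-4 - 12)/3) = 1/(1 - 2/3*(-16)) = 1/(1 + 32/3) = 1/(35/3) = 3/35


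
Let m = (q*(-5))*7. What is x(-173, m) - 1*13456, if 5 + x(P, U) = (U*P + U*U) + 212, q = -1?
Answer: -18079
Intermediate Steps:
m = 35 (m = -1*(-5)*7 = 5*7 = 35)
x(P, U) = 207 + U² + P*U (x(P, U) = -5 + ((U*P + U*U) + 212) = -5 + ((P*U + U²) + 212) = -5 + ((U² + P*U) + 212) = -5 + (212 + U² + P*U) = 207 + U² + P*U)
x(-173, m) - 1*13456 = (207 + 35² - 173*35) - 1*13456 = (207 + 1225 - 6055) - 13456 = -4623 - 13456 = -18079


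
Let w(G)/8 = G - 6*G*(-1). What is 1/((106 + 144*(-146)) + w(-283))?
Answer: -1/36766 ≈ -2.7199e-5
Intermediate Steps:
w(G) = 56*G (w(G) = 8*(G - 6*G*(-1)) = 8*(G - (-6)*G) = 8*(G + 6*G) = 8*(7*G) = 56*G)
1/((106 + 144*(-146)) + w(-283)) = 1/((106 + 144*(-146)) + 56*(-283)) = 1/((106 - 21024) - 15848) = 1/(-20918 - 15848) = 1/(-36766) = -1/36766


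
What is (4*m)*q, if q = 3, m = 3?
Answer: 36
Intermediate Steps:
(4*m)*q = (4*3)*3 = 12*3 = 36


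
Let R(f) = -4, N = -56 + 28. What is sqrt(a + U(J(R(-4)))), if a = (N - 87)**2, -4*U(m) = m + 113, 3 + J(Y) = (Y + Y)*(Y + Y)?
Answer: sqrt(52726)/2 ≈ 114.81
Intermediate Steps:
N = -28
J(Y) = -3 + 4*Y**2 (J(Y) = -3 + (Y + Y)*(Y + Y) = -3 + (2*Y)*(2*Y) = -3 + 4*Y**2)
U(m) = -113/4 - m/4 (U(m) = -(m + 113)/4 = -(113 + m)/4 = -113/4 - m/4)
a = 13225 (a = (-28 - 87)**2 = (-115)**2 = 13225)
sqrt(a + U(J(R(-4)))) = sqrt(13225 + (-113/4 - (-3 + 4*(-4)**2)/4)) = sqrt(13225 + (-113/4 - (-3 + 4*16)/4)) = sqrt(13225 + (-113/4 - (-3 + 64)/4)) = sqrt(13225 + (-113/4 - 1/4*61)) = sqrt(13225 + (-113/4 - 61/4)) = sqrt(13225 - 87/2) = sqrt(26363/2) = sqrt(52726)/2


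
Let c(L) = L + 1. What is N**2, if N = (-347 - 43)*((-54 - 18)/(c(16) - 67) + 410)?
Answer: 643698126864/25 ≈ 2.5748e+10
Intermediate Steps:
c(L) = 1 + L
N = -802308/5 (N = (-347 - 43)*((-54 - 18)/((1 + 16) - 67) + 410) = -390*(-72/(17 - 67) + 410) = -390*(-72/(-50) + 410) = -390*(-72*(-1/50) + 410) = -390*(36/25 + 410) = -390*10286/25 = -802308/5 ≈ -1.6046e+5)
N**2 = (-802308/5)**2 = 643698126864/25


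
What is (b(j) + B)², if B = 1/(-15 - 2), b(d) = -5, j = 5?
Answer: 7396/289 ≈ 25.592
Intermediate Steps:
B = -1/17 (B = 1/(-17) = -1/17 ≈ -0.058824)
(b(j) + B)² = (-5 - 1/17)² = (-86/17)² = 7396/289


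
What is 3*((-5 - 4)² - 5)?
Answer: 228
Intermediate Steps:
3*((-5 - 4)² - 5) = 3*((-9)² - 5) = 3*(81 - 5) = 3*76 = 228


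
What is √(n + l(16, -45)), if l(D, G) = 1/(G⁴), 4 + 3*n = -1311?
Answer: 4*I*√112340039/2025 ≈ 20.936*I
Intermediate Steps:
n = -1315/3 (n = -4/3 + (⅓)*(-1311) = -4/3 - 437 = -1315/3 ≈ -438.33)
l(D, G) = G⁻⁴
√(n + l(16, -45)) = √(-1315/3 + (-45)⁻⁴) = √(-1315/3 + 1/4100625) = √(-1797440624/4100625) = 4*I*√112340039/2025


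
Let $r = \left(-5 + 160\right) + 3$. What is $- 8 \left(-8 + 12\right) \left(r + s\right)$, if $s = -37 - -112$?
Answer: $-7456$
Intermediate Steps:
$s = 75$ ($s = -37 + 112 = 75$)
$r = 158$ ($r = 155 + 3 = 158$)
$- 8 \left(-8 + 12\right) \left(r + s\right) = - 8 \left(-8 + 12\right) \left(158 + 75\right) = \left(-8\right) 4 \cdot 233 = \left(-32\right) 233 = -7456$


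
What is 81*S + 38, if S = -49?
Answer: -3931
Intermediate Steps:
81*S + 38 = 81*(-49) + 38 = -3969 + 38 = -3931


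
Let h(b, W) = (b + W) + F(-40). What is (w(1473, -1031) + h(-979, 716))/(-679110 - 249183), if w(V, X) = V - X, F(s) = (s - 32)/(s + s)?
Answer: -7473/3094310 ≈ -0.0024151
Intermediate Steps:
F(s) = (-32 + s)/(2*s) (F(s) = (-32 + s)/((2*s)) = (-32 + s)*(1/(2*s)) = (-32 + s)/(2*s))
h(b, W) = 9/10 + W + b (h(b, W) = (b + W) + (½)*(-32 - 40)/(-40) = (W + b) + (½)*(-1/40)*(-72) = (W + b) + 9/10 = 9/10 + W + b)
(w(1473, -1031) + h(-979, 716))/(-679110 - 249183) = ((1473 - 1*(-1031)) + (9/10 + 716 - 979))/(-679110 - 249183) = ((1473 + 1031) - 2621/10)/(-928293) = (2504 - 2621/10)*(-1/928293) = (22419/10)*(-1/928293) = -7473/3094310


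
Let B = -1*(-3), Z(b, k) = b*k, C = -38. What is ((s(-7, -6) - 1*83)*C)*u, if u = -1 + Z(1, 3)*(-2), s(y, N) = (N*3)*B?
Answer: -36442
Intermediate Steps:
B = 3
s(y, N) = 9*N (s(y, N) = (N*3)*3 = (3*N)*3 = 9*N)
u = -7 (u = -1 + (1*3)*(-2) = -1 + 3*(-2) = -1 - 6 = -7)
((s(-7, -6) - 1*83)*C)*u = ((9*(-6) - 1*83)*(-38))*(-7) = ((-54 - 83)*(-38))*(-7) = -137*(-38)*(-7) = 5206*(-7) = -36442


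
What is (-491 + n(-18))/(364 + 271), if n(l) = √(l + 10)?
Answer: -491/635 + 2*I*√2/635 ≈ -0.77323 + 0.0044542*I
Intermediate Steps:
n(l) = √(10 + l)
(-491 + n(-18))/(364 + 271) = (-491 + √(10 - 18))/(364 + 271) = (-491 + √(-8))/635 = (-491 + 2*I*√2)*(1/635) = -491/635 + 2*I*√2/635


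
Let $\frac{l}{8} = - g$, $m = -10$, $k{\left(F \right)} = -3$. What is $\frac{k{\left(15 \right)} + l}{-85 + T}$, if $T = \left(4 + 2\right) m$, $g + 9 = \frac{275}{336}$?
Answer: $- \frac{2623}{6090} \approx -0.43071$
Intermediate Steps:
$g = - \frac{2749}{336}$ ($g = -9 + \frac{275}{336} = - \frac{2749}{336} \approx -8.1815$)
$T = -60$ ($T = \left(4 + 2\right) \left(-10\right) = 6 \left(-10\right) = -60$)
$l = \frac{2749}{42}$ ($l = 8 \left(\left(-1\right) \left(- \frac{2749}{336}\right)\right) = 8 \cdot \frac{2749}{336} = \frac{2749}{42} \approx 65.452$)
$\frac{k{\left(15 \right)} + l}{-85 + T} = \frac{-3 + \frac{2749}{42}}{-85 - 60} = \frac{2623}{42 \left(-145\right)} = \frac{2623}{42} \left(- \frac{1}{145}\right) = - \frac{2623}{6090}$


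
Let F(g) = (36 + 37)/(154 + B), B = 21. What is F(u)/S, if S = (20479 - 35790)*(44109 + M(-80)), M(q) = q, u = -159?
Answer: -73/117972403325 ≈ -6.1879e-10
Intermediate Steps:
F(g) = 73/175 (F(g) = (36 + 37)/(154 + 21) = 73/175)
S = -674128019 (S = (20479 - 35790)*(44109 - 80) = -15311*44029 = -674128019)
F(u)/S = (73/175)/(-674128019) = (73/175)*(-1/674128019) = -73/117972403325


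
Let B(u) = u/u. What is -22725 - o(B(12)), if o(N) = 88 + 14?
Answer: -22827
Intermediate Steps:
B(u) = 1
o(N) = 102
-22725 - o(B(12)) = -22725 - 1*102 = -22725 - 102 = -22827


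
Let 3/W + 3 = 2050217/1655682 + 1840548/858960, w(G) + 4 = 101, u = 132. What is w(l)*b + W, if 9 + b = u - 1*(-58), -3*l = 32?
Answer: 132205615543031/7526704943 ≈ 17565.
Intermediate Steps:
l = -32/3 (l = -⅓*32 = -32/3 ≈ -10.667)
b = 181 (b = -9 + (132 - 1*(-58)) = -9 + (132 + 58) = -9 + 190 = 181)
w(G) = 97 (w(G) = -4 + 101 = 97)
W = 59256858780/7526704943 (W = 3/(-3 + (2050217/1655682 + 1840548/858960)) = 3/(-3 + (2050217*(1/1655682) + 1840548*(1/858960))) = 3/(-3 + (2050217/1655682 + 153379/71580)) = 3/(-3 + 66783563723/19752286260) = 3/(7526704943/19752286260) = 3*(19752286260/7526704943) = 59256858780/7526704943 ≈ 7.8729)
w(l)*b + W = 97*181 + 59256858780/7526704943 = 17557 + 59256858780/7526704943 = 132205615543031/7526704943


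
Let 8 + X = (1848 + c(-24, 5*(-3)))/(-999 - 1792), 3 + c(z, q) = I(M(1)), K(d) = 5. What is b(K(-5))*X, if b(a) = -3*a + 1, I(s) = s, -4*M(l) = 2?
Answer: 338415/2791 ≈ 121.25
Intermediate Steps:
M(l) = -½ (M(l) = -¼*2 = -½)
c(z, q) = -7/2 (c(z, q) = -3 - ½ = -7/2)
b(a) = 1 - 3*a
X = -48345/5582 (X = -8 + (1848 - 7/2)/(-999 - 1792) = -8 + (3689/2)/(-2791) = -8 + (3689/2)*(-1/2791) = -8 - 3689/5582 = -48345/5582 ≈ -8.6609)
b(K(-5))*X = (1 - 3*5)*(-48345/5582) = (1 - 15)*(-48345/5582) = -14*(-48345/5582) = 338415/2791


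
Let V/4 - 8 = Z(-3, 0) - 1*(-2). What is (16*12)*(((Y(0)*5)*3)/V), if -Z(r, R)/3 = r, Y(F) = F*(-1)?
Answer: 0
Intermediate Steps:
Y(F) = -F
Z(r, R) = -3*r
V = 76 (V = 32 + 4*(-3*(-3) - 1*(-2)) = 32 + 4*(9 + 2) = 32 + 4*11 = 32 + 44 = 76)
(16*12)*(((Y(0)*5)*3)/V) = (16*12)*(((-1*0*5)*3)/76) = 192*(((0*5)*3)*(1/76)) = 192*((0*3)*(1/76)) = 192*(0*(1/76)) = 192*0 = 0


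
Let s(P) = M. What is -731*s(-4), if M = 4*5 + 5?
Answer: -18275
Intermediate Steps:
M = 25 (M = 20 + 5 = 25)
s(P) = 25
-731*s(-4) = -731*25 = -18275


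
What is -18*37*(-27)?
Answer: 17982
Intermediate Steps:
-18*37*(-27) = -666*(-27) = 17982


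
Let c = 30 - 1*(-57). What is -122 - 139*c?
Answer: -12215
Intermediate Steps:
c = 87 (c = 30 + 57 = 87)
-122 - 139*c = -122 - 139*87 = -122 - 12093 = -12215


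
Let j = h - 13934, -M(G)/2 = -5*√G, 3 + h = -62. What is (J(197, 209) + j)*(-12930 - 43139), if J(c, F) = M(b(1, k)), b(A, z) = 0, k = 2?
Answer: 784909931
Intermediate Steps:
h = -65 (h = -3 - 62 = -65)
M(G) = 10*√G (M(G) = -(-10)*√G = 10*√G)
J(c, F) = 0 (J(c, F) = 10*√0 = 10*0 = 0)
j = -13999 (j = -65 - 13934 = -13999)
(J(197, 209) + j)*(-12930 - 43139) = (0 - 13999)*(-12930 - 43139) = -13999*(-56069) = 784909931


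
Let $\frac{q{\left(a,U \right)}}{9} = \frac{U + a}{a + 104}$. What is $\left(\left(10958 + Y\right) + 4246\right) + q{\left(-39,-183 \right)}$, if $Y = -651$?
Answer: $\frac{943947}{65} \approx 14522.0$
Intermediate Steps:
$q{\left(a,U \right)} = \frac{9 \left(U + a\right)}{104 + a}$ ($q{\left(a,U \right)} = 9 \frac{U + a}{a + 104} = 9 \frac{U + a}{104 + a} = \frac{9 \left(U + a\right)}{104 + a}$)
$\left(\left(10958 + Y\right) + 4246\right) + q{\left(-39,-183 \right)} = \left(\left(10958 - 651\right) + 4246\right) + \frac{9 \left(-183 - 39\right)}{104 - 39} = \left(10307 + 4246\right) + 9 \cdot \frac{1}{65} \left(-222\right) = 14553 + 9 \cdot \frac{1}{65} \left(-222\right) = 14553 - \frac{1998}{65} = \frac{943947}{65}$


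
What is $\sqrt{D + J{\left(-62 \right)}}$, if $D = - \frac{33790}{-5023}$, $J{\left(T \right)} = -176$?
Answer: $\frac{i \sqrt{4270845934}}{5023} \approx 13.01 i$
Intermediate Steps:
$D = \frac{33790}{5023}$ ($D = \left(-33790\right) \left(- \frac{1}{5023}\right) = \frac{33790}{5023} \approx 6.7271$)
$\sqrt{D + J{\left(-62 \right)}} = \sqrt{\frac{33790}{5023} - 176} = \sqrt{- \frac{850258}{5023}} = \frac{i \sqrt{4270845934}}{5023}$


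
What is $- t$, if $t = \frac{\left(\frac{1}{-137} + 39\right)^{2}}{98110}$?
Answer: $- \frac{14268482}{920713295} \approx -0.015497$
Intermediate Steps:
$t = \frac{14268482}{920713295}$ ($t = \left(- \frac{1}{137} + 39\right)^{2} \cdot \frac{1}{98110} = \left(\frac{5342}{137}\right)^{2} \cdot \frac{1}{98110} = \frac{28536964}{18769} \cdot \frac{1}{98110} = \frac{14268482}{920713295} \approx 0.015497$)
$- t = \left(-1\right) \frac{14268482}{920713295} = - \frac{14268482}{920713295}$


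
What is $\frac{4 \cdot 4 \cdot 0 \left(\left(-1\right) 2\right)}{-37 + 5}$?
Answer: $0$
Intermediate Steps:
$\frac{4 \cdot 4 \cdot 0 \left(\left(-1\right) 2\right)}{-37 + 5} = \frac{16 \cdot 0 \left(-2\right)}{-32} = 0 \left(-2\right) \left(- \frac{1}{32}\right) = 0 \left(- \frac{1}{32}\right) = 0$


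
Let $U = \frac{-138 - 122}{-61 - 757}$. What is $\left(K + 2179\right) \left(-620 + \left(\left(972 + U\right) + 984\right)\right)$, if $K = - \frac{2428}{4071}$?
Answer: $\frac{4846994453674}{1665039} \approx 2.911 \cdot 10^{6}$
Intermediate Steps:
$K = - \frac{2428}{4071}$ ($K = \left(-2428\right) \frac{1}{4071} = - \frac{2428}{4071} \approx -0.59641$)
$U = \frac{130}{409}$ ($U = - \frac{260}{-818} = \left(-260\right) \left(- \frac{1}{818}\right) = \frac{130}{409} \approx 0.31785$)
$\left(K + 2179\right) \left(-620 + \left(\left(972 + U\right) + 984\right)\right) = \left(- \frac{2428}{4071} + 2179\right) \left(-620 + \left(\left(972 + \frac{130}{409}\right) + 984\right)\right) = \frac{8868281 \left(-620 + \left(\frac{397678}{409} + 984\right)\right)}{4071} = \frac{8868281 \left(-620 + \frac{800134}{409}\right)}{4071} = \frac{8868281}{4071} \cdot \frac{546554}{409} = \frac{4846994453674}{1665039}$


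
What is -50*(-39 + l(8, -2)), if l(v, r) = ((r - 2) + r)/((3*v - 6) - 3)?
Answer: 1970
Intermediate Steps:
l(v, r) = (-2 + 2*r)/(-9 + 3*v) (l(v, r) = ((-2 + r) + r)/((-6 + 3*v) - 3) = (-2 + 2*r)/(-9 + 3*v))
-50*(-39 + l(8, -2)) = -50*(-39 + 2*(-1 - 2)/(3*(-3 + 8))) = -50*(-39 + (⅔)*(-3)/5) = -50*(-39 + (⅔)*(⅕)*(-3)) = -50*(-39 - ⅖) = -50*(-197/5) = 1970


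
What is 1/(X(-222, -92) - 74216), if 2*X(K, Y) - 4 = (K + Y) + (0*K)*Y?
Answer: -1/74371 ≈ -1.3446e-5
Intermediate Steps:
X(K, Y) = 2 + K/2 + Y/2 (X(K, Y) = 2 + ((K + Y) + (0*K)*Y)/2 = 2 + ((K + Y) + 0*Y)/2 = 2 + ((K + Y) + 0)/2 = 2 + (K + Y)/2 = 2 + (K/2 + Y/2) = 2 + K/2 + Y/2)
1/(X(-222, -92) - 74216) = 1/((2 + (½)*(-222) + (½)*(-92)) - 74216) = 1/((2 - 111 - 46) - 74216) = 1/(-155 - 74216) = 1/(-74371) = -1/74371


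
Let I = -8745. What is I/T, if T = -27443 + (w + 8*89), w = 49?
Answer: 2915/8894 ≈ 0.32775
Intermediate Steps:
T = -26682 (T = -27443 + (49 + 8*89) = -27443 + (49 + 712) = -27443 + 761 = -26682)
I/T = -8745/(-26682) = -8745*(-1/26682) = 2915/8894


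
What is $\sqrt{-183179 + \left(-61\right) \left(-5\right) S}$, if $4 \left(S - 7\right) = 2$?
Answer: $\frac{i \sqrt{723566}}{2} \approx 425.31 i$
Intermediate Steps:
$S = \frac{15}{2}$ ($S = 7 + \frac{1}{4} \cdot 2 = 7 + \frac{1}{2} = \frac{15}{2} \approx 7.5$)
$\sqrt{-183179 + \left(-61\right) \left(-5\right) S} = \sqrt{-183179 + \left(-61\right) \left(-5\right) \frac{15}{2}} = \sqrt{-183179 + 305 \cdot \frac{15}{2}} = \sqrt{-183179 + \frac{4575}{2}} = \sqrt{- \frac{361783}{2}} = \frac{i \sqrt{723566}}{2}$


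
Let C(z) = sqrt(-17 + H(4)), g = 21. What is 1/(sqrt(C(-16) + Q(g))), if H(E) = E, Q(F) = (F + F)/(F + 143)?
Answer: sqrt(82)/sqrt(21 + 82*I*sqrt(13)) ≈ 0.38487 - 0.35851*I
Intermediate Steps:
Q(F) = 2*F/(143 + F) (Q(F) = (2*F)/(143 + F) = 2*F/(143 + F))
C(z) = I*sqrt(13) (C(z) = sqrt(-17 + 4) = sqrt(-13) = I*sqrt(13))
1/(sqrt(C(-16) + Q(g))) = 1/(sqrt(I*sqrt(13) + 2*21/(143 + 21))) = 1/(sqrt(I*sqrt(13) + 2*21/164)) = 1/(sqrt(I*sqrt(13) + 2*21*(1/164))) = 1/(sqrt(I*sqrt(13) + 21/82)) = 1/(sqrt(21/82 + I*sqrt(13))) = 1/sqrt(21/82 + I*sqrt(13))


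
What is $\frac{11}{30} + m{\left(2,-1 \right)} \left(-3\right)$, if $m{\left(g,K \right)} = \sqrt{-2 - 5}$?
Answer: $\frac{11}{30} - 3 i \sqrt{7} \approx 0.36667 - 7.9373 i$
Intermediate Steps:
$m{\left(g,K \right)} = i \sqrt{7}$ ($m{\left(g,K \right)} = \sqrt{-7} = i \sqrt{7}$)
$\frac{11}{30} + m{\left(2,-1 \right)} \left(-3\right) = \frac{11}{30} + i \sqrt{7} \left(-3\right) = 11 \cdot \frac{1}{30} - 3 i \sqrt{7} = \frac{11}{30} - 3 i \sqrt{7}$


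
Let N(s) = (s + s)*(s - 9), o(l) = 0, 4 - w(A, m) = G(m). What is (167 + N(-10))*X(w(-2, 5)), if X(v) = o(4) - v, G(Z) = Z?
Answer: 547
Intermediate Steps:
w(A, m) = 4 - m
X(v) = -v (X(v) = 0 - v = -v)
N(s) = 2*s*(-9 + s) (N(s) = (2*s)*(-9 + s) = 2*s*(-9 + s))
(167 + N(-10))*X(w(-2, 5)) = (167 + 2*(-10)*(-9 - 10))*(-(4 - 1*5)) = (167 + 2*(-10)*(-19))*(-(4 - 5)) = (167 + 380)*(-1*(-1)) = 547*1 = 547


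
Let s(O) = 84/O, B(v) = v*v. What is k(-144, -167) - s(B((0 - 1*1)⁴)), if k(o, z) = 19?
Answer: -65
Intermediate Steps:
B(v) = v²
k(-144, -167) - s(B((0 - 1*1)⁴)) = 19 - 84/(((0 - 1*1)⁴)²) = 19 - 84/(((0 - 1)⁴)²) = 19 - 84/(((-1)⁴)²) = 19 - 84/(1²) = 19 - 84/1 = 19 - 84 = -65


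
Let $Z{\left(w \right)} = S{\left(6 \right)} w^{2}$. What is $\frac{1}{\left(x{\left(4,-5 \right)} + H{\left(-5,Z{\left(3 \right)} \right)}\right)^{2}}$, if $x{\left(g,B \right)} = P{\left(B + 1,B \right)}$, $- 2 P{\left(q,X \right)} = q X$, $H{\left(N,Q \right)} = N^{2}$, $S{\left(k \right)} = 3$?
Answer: $\frac{1}{225} \approx 0.0044444$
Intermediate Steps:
$Z{\left(w \right)} = 3 w^{2}$
$P{\left(q,X \right)} = - \frac{X q}{2}$ ($P{\left(q,X \right)} = - \frac{q X}{2} = - \frac{X q}{2}$)
$x{\left(g,B \right)} = - \frac{B \left(1 + B\right)}{2}$ ($x{\left(g,B \right)} = - \frac{B \left(B + 1\right)}{2} = - \frac{B \left(1 + B\right)}{2}$)
$\frac{1}{\left(x{\left(4,-5 \right)} + H{\left(-5,Z{\left(3 \right)} \right)}\right)^{2}} = \frac{1}{\left(\left(- \frac{1}{2}\right) \left(-5\right) \left(1 - 5\right) + \left(-5\right)^{2}\right)^{2}} = \frac{1}{\left(\left(- \frac{1}{2}\right) \left(-5\right) \left(-4\right) + 25\right)^{2}} = \frac{1}{\left(-10 + 25\right)^{2}} = \frac{1}{15^{2}} = \frac{1}{225}$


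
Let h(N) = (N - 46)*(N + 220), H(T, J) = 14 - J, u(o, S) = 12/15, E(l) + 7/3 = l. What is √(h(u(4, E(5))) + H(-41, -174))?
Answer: 14*I*√1249/5 ≈ 98.955*I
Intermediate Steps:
E(l) = -7/3 + l
u(o, S) = ⅘ (u(o, S) = 12*(1/15) = ⅘)
h(N) = (-46 + N)*(220 + N)
√(h(u(4, E(5))) + H(-41, -174)) = √((-10120 + (⅘)² + 174*(⅘)) + (14 - 1*(-174))) = √((-10120 + 16/25 + 696/5) + (14 + 174)) = √(-249504/25 + 188) = √(-244804/25) = 14*I*√1249/5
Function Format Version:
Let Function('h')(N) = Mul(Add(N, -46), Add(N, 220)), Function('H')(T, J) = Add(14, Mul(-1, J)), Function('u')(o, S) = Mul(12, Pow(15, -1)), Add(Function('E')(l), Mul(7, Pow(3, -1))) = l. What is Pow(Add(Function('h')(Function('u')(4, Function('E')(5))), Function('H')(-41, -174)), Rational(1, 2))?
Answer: Mul(Rational(14, 5), I, Pow(1249, Rational(1, 2))) ≈ Mul(98.955, I)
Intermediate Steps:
Function('E')(l) = Add(Rational(-7, 3), l)
Function('u')(o, S) = Rational(4, 5) (Function('u')(o, S) = Mul(12, Rational(1, 15)) = Rational(4, 5))
Function('h')(N) = Mul(Add(-46, N), Add(220, N))
Pow(Add(Function('h')(Function('u')(4, Function('E')(5))), Function('H')(-41, -174)), Rational(1, 2)) = Pow(Add(Add(-10120, Pow(Rational(4, 5), 2), Mul(174, Rational(4, 5))), Add(14, Mul(-1, -174))), Rational(1, 2)) = Pow(Add(Add(-10120, Rational(16, 25), Rational(696, 5)), Add(14, 174)), Rational(1, 2)) = Pow(Add(Rational(-249504, 25), 188), Rational(1, 2)) = Pow(Rational(-244804, 25), Rational(1, 2)) = Mul(Rational(14, 5), I, Pow(1249, Rational(1, 2)))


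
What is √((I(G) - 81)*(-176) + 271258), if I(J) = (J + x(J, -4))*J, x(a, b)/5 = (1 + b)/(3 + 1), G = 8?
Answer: √279530 ≈ 528.71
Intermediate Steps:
x(a, b) = 5/4 + 5*b/4 (x(a, b) = 5*((1 + b)/(3 + 1)) = 5*((1 + b)/4) = 5*((1 + b)*(¼)) = 5*(¼ + b/4) = 5/4 + 5*b/4)
I(J) = J*(-15/4 + J) (I(J) = (J + (5/4 + (5/4)*(-4)))*J = (J + (5/4 - 5))*J = (J - 15/4)*J = (-15/4 + J)*J = J*(-15/4 + J))
√((I(G) - 81)*(-176) + 271258) = √(((¼)*8*(-15 + 4*8) - 81)*(-176) + 271258) = √(((¼)*8*(-15 + 32) - 81)*(-176) + 271258) = √(((¼)*8*17 - 81)*(-176) + 271258) = √((34 - 81)*(-176) + 271258) = √(-47*(-176) + 271258) = √(8272 + 271258) = √279530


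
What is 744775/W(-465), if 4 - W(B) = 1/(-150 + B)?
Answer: 458036625/2461 ≈ 1.8612e+5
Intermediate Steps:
W(B) = 4 - 1/(-150 + B)
744775/W(-465) = 744775/(((-601 + 4*(-465))/(-150 - 465))) = 744775/(((-601 - 1860)/(-615))) = 744775/((-1/615*(-2461))) = 744775/(2461/615) = 744775*(615/2461) = 458036625/2461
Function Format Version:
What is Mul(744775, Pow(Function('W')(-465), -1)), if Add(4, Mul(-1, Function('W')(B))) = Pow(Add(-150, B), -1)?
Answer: Rational(458036625, 2461) ≈ 1.8612e+5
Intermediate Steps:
Function('W')(B) = Add(4, Mul(-1, Pow(Add(-150, B), -1)))
Mul(744775, Pow(Function('W')(-465), -1)) = Mul(744775, Pow(Mul(Pow(Add(-150, -465), -1), Add(-601, Mul(4, -465))), -1)) = Mul(744775, Pow(Mul(Pow(-615, -1), Add(-601, -1860)), -1)) = Mul(744775, Pow(Mul(Rational(-1, 615), -2461), -1)) = Mul(744775, Pow(Rational(2461, 615), -1)) = Mul(744775, Rational(615, 2461)) = Rational(458036625, 2461)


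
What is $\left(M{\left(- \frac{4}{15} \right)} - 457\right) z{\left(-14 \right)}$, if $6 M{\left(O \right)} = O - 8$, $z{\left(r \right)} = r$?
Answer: $\frac{288778}{45} \approx 6417.3$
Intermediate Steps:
$M{\left(O \right)} = - \frac{4}{3} + \frac{O}{6}$ ($M{\left(O \right)} = \frac{O - 8}{6} = \frac{-8 + O}{6} = - \frac{4}{3} + \frac{O}{6}$)
$\left(M{\left(- \frac{4}{15} \right)} - 457\right) z{\left(-14 \right)} = \left(\left(- \frac{4}{3} + \frac{\left(-4\right) \frac{1}{15}}{6}\right) - 457\right) \left(-14\right) = \left(\left(- \frac{4}{3} + \frac{1}{6} \left(- \frac{4}{15}\right)\right) - 457\right) \left(-14\right) = \left(\left(- \frac{4}{3} - \frac{2}{45}\right) - 457\right) \left(-14\right) = \left(- \frac{62}{45} - 457\right) \left(-14\right) = \left(- \frac{20627}{45}\right) \left(-14\right) = \frac{288778}{45}$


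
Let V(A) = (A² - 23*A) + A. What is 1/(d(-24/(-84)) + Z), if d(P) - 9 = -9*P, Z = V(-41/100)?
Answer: 70000/1093167 ≈ 0.064034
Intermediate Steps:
V(A) = A² - 22*A
Z = 91881/10000 (Z = (-41/100)*(-22 - 41/100) = (-41*1/100)*(-22 - 41*1/100) = -41*(-22 - 41/100)/100 = -41/100*(-2241/100) = 91881/10000 ≈ 9.1881)
d(P) = 9 - 9*P
1/(d(-24/(-84)) + Z) = 1/((9 - (-216)/(-84)) + 91881/10000) = 1/((9 - (-216)*(-1)/84) + 91881/10000) = 1/((9 - 9*2/7) + 91881/10000) = 1/((9 - 18/7) + 91881/10000) = 1/(45/7 + 91881/10000) = 1/(1093167/70000) = 70000/1093167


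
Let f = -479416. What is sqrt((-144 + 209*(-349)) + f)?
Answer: 9*I*sqrt(6821) ≈ 743.3*I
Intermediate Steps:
sqrt((-144 + 209*(-349)) + f) = sqrt((-144 + 209*(-349)) - 479416) = sqrt((-144 - 72941) - 479416) = sqrt(-73085 - 479416) = sqrt(-552501) = 9*I*sqrt(6821)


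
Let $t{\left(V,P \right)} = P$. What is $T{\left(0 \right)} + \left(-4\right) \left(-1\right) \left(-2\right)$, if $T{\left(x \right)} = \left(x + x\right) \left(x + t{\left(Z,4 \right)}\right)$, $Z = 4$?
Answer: $-8$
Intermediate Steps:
$T{\left(x \right)} = 2 x \left(4 + x\right)$ ($T{\left(x \right)} = \left(x + x\right) \left(x + 4\right) = 2 x \left(4 + x\right)$)
$T{\left(0 \right)} + \left(-4\right) \left(-1\right) \left(-2\right) = 2 \cdot 0 \left(4 + 0\right) + \left(-4\right) \left(-1\right) \left(-2\right) = 2 \cdot 0 \cdot 4 + 4 \left(-2\right) = 0 - 8 = -8$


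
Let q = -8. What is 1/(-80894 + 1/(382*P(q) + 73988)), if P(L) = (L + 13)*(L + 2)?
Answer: -62528/5058140031 ≈ -1.2362e-5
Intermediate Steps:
P(L) = (2 + L)*(13 + L) (P(L) = (13 + L)*(2 + L) = (2 + L)*(13 + L))
1/(-80894 + 1/(382*P(q) + 73988)) = 1/(-80894 + 1/(382*(26 + (-8)**2 + 15*(-8)) + 73988)) = 1/(-80894 + 1/(382*(26 + 64 - 120) + 73988)) = 1/(-80894 + 1/(382*(-30) + 73988)) = 1/(-80894 + 1/(-11460 + 73988)) = 1/(-80894 + 1/62528) = 1/(-5058140031/62528) = -62528/5058140031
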